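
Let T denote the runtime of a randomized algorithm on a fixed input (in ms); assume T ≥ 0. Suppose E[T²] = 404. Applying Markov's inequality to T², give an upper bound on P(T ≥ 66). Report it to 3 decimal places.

0.093

Since T ≥ 0, the event {T ≥ 66} is the same as {T² ≥ 4356}.
Markov's inequality applied to T² gives P(T² ≥ 4356) ≤ E[T²]/4356 = 404/4356 = 0.0927.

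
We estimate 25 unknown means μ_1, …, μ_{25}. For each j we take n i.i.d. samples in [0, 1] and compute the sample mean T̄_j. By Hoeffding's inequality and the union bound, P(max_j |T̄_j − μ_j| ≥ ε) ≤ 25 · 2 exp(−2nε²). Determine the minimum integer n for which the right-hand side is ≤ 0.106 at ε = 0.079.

494

Need 2·25·exp(−2nε²) ≤ 0.106, i.e. exp(−2nε²) ≤ 0.106/50.
So 2nε² ≥ ln(50/0.106) = 6.156339.
Hence n ≥ 6.156339/(2·0.079²) = 493.217.
The smallest integer n is 494.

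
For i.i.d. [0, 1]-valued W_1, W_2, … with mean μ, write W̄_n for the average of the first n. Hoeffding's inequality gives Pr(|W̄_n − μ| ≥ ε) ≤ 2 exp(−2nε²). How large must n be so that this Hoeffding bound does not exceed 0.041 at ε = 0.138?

103

Require 2·exp(−2nε²) ≤ 0.041, i.e. 2nε² ≥ ln(2/0.041) = 3.887330.
So n ≥ 3.887330 / (2·0.138²) = 102.062.
The smallest integer n is 103.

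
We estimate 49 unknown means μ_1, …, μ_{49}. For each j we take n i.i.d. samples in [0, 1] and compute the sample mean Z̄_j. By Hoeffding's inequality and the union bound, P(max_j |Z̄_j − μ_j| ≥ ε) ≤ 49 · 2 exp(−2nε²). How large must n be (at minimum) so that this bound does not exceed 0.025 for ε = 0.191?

Need 2·49·exp(−2nε²) ≤ 0.025, i.e. exp(−2nε²) ≤ 0.025/98.
So 2nε² ≥ ln(98/0.025) = 8.273847.
Hence n ≥ 8.273847/(2·0.191²) = 113.399.
The smallest integer n is 114.

114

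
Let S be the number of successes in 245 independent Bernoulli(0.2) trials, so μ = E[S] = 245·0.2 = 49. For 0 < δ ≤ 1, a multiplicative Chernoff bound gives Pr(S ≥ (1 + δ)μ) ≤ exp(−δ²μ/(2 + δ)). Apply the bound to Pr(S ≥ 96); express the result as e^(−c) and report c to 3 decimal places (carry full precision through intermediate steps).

15.234

Write 96 = (1 + δ)μ, so δ = 96/49 − 1 = 0.9591837…
Then the exponent is δ²μ/(2 + δ) = (96 − μ)² / (μ·(2 + δ)) = 15.234483.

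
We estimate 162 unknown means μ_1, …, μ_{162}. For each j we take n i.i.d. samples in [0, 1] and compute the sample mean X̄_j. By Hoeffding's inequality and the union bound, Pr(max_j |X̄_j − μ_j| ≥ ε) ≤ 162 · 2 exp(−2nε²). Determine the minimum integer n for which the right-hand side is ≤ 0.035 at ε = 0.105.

415

Need 2·162·exp(−2nε²) ≤ 0.035, i.e. exp(−2nε²) ≤ 0.035/324.
So 2nε² ≥ ln(324/0.035) = 9.133151.
Hence n ≥ 9.133151/(2·0.105²) = 414.202.
The smallest integer n is 415.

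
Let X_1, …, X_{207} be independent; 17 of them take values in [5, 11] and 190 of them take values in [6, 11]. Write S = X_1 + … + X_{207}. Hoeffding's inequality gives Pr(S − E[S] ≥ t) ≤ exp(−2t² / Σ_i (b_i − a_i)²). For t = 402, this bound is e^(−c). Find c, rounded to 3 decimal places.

60.278

Σ(b_i − a_i)² = 17·6² + 190·5² = 5362.
c = 2t² / 5362 = 2·402² / 5362 = 60.2775.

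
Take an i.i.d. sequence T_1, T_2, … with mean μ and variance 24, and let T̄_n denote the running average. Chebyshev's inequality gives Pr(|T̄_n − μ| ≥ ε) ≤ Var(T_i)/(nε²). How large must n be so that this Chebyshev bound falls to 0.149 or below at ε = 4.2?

10

Require 24/(n·4.2²) ≤ 0.149, i.e. n ≥ 24/(0.149·4.2²) = 9.131.
The smallest integer n is 10.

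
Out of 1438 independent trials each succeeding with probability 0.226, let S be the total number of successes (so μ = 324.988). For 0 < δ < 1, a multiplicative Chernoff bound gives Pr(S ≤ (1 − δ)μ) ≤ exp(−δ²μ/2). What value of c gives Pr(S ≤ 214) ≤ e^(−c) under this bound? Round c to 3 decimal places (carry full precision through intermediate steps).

18.952

Write 214 = (1 − δ)μ, so δ = 1 − 214/324.988 = 0.3415141…
Then the exponent is δ²μ/2 = (μ − 214)²/(2μ) = 18.951986.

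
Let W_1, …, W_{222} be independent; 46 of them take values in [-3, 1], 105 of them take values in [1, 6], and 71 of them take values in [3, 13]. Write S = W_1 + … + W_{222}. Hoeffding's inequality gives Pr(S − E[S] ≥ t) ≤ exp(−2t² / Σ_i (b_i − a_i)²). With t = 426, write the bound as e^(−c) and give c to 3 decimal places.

34.696

Σ(b_i − a_i)² = 46·4² + 105·5² + 71·10² = 10461.
c = 2t² / 10461 = 2·426² / 10461 = 34.6957.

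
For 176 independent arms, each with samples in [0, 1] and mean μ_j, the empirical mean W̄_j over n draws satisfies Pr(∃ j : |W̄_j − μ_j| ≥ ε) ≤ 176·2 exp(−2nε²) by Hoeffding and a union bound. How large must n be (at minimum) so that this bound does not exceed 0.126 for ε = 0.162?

Need 2·176·exp(−2nε²) ≤ 0.126, i.e. exp(−2nε²) ≤ 0.126/352.
So 2nε² ≥ ln(352/0.126) = 7.935105.
Hence n ≥ 7.935105/(2·0.162²) = 151.179.
The smallest integer n is 152.

152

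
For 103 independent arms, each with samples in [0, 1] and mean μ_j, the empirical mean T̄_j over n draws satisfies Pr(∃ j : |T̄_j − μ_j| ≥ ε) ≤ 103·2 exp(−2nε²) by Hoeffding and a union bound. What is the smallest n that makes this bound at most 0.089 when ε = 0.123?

257

Need 2·103·exp(−2nε²) ≤ 0.089, i.e. exp(−2nε²) ≤ 0.089/206.
So 2nε² ≥ ln(206/0.089) = 7.746995.
Hence n ≥ 7.746995/(2·0.123²) = 256.031.
The smallest integer n is 257.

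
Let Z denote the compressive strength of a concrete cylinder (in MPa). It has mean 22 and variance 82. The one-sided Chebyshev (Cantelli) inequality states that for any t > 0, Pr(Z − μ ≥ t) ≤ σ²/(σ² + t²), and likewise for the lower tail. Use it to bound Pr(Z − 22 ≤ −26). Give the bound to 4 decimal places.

Here σ² = 82 and t = 26, so σ² + t² = 758.
Cantelli's bound: 82/758 = 0.1082.

0.1082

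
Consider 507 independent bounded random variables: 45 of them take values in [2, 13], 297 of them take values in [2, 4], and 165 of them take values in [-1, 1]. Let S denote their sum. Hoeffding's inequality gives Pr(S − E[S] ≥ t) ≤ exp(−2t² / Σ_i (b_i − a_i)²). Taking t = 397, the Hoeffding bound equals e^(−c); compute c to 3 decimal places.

Σ(b_i − a_i)² = 45·11² + 297·2² + 165·2² = 7293.
c = 2t² / 7293 = 2·397² / 7293 = 43.2220.

43.222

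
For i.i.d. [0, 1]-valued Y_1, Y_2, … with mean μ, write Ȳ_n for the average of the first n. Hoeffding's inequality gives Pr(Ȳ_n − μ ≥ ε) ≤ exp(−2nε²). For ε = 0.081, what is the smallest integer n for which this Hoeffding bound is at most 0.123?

Require exp(−2nε²) ≤ 0.123, i.e. 2nε² ≥ ln(1/0.123) = 2.095571.
So n ≥ 2.095571 / (2·0.081²) = 159.699.
The smallest integer n is 160.

160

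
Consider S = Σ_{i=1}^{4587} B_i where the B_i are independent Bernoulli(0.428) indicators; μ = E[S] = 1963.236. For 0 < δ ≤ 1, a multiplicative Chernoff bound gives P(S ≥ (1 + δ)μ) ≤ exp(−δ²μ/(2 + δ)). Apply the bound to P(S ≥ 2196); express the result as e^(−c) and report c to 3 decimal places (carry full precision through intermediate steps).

Write 2196 = (1 + δ)μ, so δ = 2196/1963.236 − 1 = 0.1185614…
Then the exponent is δ²μ/(2 + δ) = (2196 − μ)² / (μ·(2 + δ)) = 13.026210.

13.026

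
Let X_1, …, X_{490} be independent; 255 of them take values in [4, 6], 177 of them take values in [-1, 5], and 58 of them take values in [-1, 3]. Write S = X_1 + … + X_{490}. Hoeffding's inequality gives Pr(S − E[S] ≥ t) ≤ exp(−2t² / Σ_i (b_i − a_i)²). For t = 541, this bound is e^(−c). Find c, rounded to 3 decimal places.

70.356

Σ(b_i − a_i)² = 255·2² + 177·6² + 58·4² = 8320.
c = 2t² / 8320 = 2·541² / 8320 = 70.3560.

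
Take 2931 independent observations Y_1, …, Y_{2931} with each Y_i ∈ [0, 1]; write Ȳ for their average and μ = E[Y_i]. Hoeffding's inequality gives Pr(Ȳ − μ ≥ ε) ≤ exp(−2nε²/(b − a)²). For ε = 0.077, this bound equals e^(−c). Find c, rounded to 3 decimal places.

c = 2nε²/(b − a)² = 2·2931·0.077² / 1² = 34.7558.

34.756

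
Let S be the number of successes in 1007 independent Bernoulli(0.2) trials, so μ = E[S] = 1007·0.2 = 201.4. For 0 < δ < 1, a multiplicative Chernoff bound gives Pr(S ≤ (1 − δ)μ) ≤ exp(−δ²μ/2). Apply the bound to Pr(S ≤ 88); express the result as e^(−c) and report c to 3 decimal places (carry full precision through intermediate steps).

31.925

Write 88 = (1 − δ)μ, so δ = 1 − 88/201.4 = 0.5630586…
Then the exponent is δ²μ/2 = (μ − 88)²/(2μ) = 31.925422.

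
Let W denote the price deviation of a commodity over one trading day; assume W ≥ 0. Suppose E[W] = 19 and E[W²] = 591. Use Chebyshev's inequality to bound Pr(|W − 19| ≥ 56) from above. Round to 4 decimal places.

Var(W) = E[W²] − (E[W])² = 591 − 361 = 230.
Chebyshev's inequality: Pr(|W − μ| ≥ t) ≤ Var(W)/t² = 230/3136 = 0.0733.

0.0733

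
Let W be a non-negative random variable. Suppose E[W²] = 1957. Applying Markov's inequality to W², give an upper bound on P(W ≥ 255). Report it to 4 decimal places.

0.0301

Since W ≥ 0, the event {W ≥ 255} is the same as {W² ≥ 65025}.
Markov's inequality applied to W² gives P(W² ≥ 65025) ≤ E[W²]/65025 = 1957/65025 = 0.0301.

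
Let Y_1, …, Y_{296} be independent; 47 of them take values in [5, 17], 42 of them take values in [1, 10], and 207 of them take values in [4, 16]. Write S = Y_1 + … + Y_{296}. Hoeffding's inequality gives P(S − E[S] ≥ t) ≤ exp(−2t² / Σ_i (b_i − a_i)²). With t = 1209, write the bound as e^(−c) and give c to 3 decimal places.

73.124

Σ(b_i − a_i)² = 47·12² + 42·9² + 207·12² = 39978.
c = 2t² / 39978 = 2·1209² / 39978 = 73.1243.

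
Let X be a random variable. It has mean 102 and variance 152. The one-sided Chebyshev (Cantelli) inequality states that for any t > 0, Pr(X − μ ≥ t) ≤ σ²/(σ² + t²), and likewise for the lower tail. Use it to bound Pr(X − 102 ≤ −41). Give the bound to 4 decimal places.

Here σ² = 152 and t = 41, so σ² + t² = 1833.
Cantelli's bound: 152/1833 = 0.0829.

0.0829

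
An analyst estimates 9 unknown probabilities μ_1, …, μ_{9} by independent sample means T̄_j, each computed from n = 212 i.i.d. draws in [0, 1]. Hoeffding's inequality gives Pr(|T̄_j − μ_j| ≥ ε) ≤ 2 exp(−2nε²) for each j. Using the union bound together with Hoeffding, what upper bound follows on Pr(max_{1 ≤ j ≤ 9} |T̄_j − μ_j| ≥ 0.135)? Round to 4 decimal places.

Per-experiment Hoeffding bound: 2·exp(−2·212·0.135²) = 2·exp(−7.72740) = 0.00088118.
Union bound over 9 events: 9·0.00088118 = 0.00793.

0.0079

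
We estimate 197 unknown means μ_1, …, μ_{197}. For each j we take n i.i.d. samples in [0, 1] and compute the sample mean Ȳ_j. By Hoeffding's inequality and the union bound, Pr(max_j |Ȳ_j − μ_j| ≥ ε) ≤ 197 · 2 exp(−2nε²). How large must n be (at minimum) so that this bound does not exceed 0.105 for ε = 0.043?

Need 2·197·exp(−2nε²) ≤ 0.105, i.e. exp(−2nε²) ≤ 0.105/394.
So 2nε² ≥ ln(394/0.105) = 8.230146.
Hence n ≥ 8.230146/(2·0.043²) = 2225.567.
The smallest integer n is 2226.

2226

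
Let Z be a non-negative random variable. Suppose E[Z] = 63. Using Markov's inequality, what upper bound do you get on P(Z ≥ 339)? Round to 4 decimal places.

0.1858

Markov's inequality: for a non-negative random variable, P(Z ≥ a) ≤ E[Z]/a.
Here E[Z] = 63 and a = 339, so the bound is 63/339 = 0.1858.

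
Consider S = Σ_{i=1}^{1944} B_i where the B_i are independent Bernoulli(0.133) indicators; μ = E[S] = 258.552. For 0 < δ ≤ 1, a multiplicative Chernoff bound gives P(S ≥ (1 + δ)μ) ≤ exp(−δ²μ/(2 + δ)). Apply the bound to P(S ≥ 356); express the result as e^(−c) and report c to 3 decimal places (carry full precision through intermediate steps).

Write 356 = (1 + δ)μ, so δ = 356/258.552 − 1 = 0.376899…
Then the exponent is δ²μ/(2 + δ) = (356 − μ)² / (μ·(2 + δ)) = 15.452090.

15.452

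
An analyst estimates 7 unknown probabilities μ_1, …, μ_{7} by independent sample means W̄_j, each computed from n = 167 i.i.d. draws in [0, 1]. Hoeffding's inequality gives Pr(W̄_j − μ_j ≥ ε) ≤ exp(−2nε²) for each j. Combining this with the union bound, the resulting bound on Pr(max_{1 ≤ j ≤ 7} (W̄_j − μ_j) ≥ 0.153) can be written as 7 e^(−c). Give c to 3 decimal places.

7.819

Union bound over the 7 events: Pr(max_{1 ≤ j ≤ 7} (W̄_j − μ_j) ≥ 0.153) ≤ 7·exp(−2nε²) = 7 exp(−2·167·0.153²).
So c = 2·167·0.153² = 7.8186.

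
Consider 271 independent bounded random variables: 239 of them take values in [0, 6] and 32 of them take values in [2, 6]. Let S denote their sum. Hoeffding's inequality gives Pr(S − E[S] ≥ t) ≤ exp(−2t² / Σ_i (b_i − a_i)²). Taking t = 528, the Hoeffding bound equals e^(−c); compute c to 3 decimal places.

61.164

Σ(b_i − a_i)² = 239·6² + 32·4² = 9116.
c = 2t² / 9116 = 2·528² / 9116 = 61.1637.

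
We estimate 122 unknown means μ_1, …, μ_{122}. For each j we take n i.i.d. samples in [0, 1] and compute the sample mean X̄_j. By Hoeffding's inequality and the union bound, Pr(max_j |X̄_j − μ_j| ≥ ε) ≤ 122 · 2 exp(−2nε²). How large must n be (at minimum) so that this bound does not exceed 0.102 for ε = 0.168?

Need 2·122·exp(−2nε²) ≤ 0.102, i.e. exp(−2nε²) ≤ 0.102/244.
So 2nε² ≥ ln(244/0.102) = 7.779951.
Hence n ≥ 7.779951/(2·0.168²) = 137.825.
The smallest integer n is 138.

138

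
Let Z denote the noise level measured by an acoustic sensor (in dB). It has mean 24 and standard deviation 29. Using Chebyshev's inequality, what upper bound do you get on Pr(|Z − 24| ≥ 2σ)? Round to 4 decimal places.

Chebyshev: Pr(|Z − μ| ≥ t) ≤ Var(Z)/t².
Var(Z) = σ² = 29² = 841.
t = 2·29 = 58.
Bound = 841 / 3364 = 0.2500.

0.2500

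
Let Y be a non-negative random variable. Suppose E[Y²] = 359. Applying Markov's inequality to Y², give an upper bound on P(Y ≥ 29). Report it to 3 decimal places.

Since Y ≥ 0, the event {Y ≥ 29} is the same as {Y² ≥ 841}.
Markov's inequality applied to Y² gives P(Y² ≥ 841) ≤ E[Y²]/841 = 359/841 = 0.4269.

0.427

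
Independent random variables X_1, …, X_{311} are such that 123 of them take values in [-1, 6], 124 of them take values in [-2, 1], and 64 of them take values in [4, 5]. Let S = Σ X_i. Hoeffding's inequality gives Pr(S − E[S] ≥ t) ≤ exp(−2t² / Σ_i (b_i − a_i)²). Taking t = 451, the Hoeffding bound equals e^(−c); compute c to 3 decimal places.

56.445

Σ(b_i − a_i)² = 123·7² + 124·3² + 64·1² = 7207.
c = 2t² / 7207 = 2·451² / 7207 = 56.4454.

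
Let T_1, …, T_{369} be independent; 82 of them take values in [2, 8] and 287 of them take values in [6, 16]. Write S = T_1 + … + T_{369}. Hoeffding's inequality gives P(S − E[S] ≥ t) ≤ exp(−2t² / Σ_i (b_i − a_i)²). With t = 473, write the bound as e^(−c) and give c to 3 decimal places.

Σ(b_i − a_i)² = 82·6² + 287·10² = 31652.
c = 2t² / 31652 = 2·473² / 31652 = 14.1368.

14.137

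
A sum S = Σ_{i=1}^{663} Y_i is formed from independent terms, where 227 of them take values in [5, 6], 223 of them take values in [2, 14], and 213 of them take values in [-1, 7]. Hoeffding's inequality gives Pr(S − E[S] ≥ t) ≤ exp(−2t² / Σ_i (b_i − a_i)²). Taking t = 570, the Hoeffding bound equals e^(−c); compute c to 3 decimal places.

Σ(b_i − a_i)² = 227·1² + 223·12² + 213·8² = 45971.
c = 2t² / 45971 = 2·570² / 45971 = 14.1350.

14.135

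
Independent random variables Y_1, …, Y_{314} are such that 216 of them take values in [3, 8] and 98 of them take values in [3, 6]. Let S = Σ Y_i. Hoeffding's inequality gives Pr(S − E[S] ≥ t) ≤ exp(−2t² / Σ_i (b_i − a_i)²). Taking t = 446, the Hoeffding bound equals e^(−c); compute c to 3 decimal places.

Σ(b_i − a_i)² = 216·5² + 98·3² = 6282.
c = 2t² / 6282 = 2·446² / 6282 = 63.3289.

63.329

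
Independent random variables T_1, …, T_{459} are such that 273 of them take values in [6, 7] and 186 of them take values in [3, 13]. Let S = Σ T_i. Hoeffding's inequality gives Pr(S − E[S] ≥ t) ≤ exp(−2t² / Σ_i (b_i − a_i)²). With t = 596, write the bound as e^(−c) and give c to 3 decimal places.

Σ(b_i − a_i)² = 273·1² + 186·10² = 18873.
c = 2t² / 18873 = 2·596² / 18873 = 37.6428.

37.643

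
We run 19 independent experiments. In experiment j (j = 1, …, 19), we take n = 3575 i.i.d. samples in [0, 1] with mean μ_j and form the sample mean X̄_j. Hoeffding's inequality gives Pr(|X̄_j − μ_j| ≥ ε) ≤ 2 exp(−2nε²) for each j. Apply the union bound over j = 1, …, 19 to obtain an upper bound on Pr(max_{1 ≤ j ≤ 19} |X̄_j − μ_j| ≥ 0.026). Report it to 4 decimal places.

Per-experiment Hoeffding bound: 2·exp(−2·3575·0.026²) = 2·exp(−4.83340) = 0.015919.
Union bound over 19 events: 19·0.015919 = 0.30246.

0.3025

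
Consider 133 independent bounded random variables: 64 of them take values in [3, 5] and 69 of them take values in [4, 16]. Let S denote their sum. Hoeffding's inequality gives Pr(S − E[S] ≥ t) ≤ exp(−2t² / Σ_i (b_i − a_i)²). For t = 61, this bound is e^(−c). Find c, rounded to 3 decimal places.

0.730

Σ(b_i − a_i)² = 64·2² + 69·12² = 10192.
c = 2t² / 10192 = 2·61² / 10192 = 0.7302.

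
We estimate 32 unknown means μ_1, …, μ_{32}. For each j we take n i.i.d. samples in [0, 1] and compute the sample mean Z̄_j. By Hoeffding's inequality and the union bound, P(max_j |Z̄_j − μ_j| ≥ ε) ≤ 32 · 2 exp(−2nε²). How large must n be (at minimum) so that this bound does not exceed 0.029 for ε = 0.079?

Need 2·32·exp(−2nε²) ≤ 0.029, i.e. exp(−2nε²) ≤ 0.029/64.
So 2nε² ≥ ln(64/0.029) = 7.699343.
Hence n ≥ 7.699343/(2·0.079²) = 616.836.
The smallest integer n is 617.

617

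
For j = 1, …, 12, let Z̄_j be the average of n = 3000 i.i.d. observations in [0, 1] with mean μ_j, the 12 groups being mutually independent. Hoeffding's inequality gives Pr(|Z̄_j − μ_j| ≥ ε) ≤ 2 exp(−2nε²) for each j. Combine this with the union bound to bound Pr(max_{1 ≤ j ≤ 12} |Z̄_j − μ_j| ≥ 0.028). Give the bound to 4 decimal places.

Per-experiment Hoeffding bound: 2·exp(−2·3000·0.028²) = 2·exp(−4.70400) = 0.018118.
Union bound over 12 events: 12·0.018118 = 0.21742.

0.2174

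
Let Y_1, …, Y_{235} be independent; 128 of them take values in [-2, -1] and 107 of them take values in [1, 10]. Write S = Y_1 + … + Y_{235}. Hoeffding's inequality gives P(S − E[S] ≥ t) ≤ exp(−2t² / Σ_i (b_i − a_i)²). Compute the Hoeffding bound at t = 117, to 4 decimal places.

0.0445

Σ(b_i − a_i)² = 128·1² + 107·9² = 8795.
Exponent = 2·117² / 8795 = 3.11291.
Bound = exp(−3.11291) = 0.04447.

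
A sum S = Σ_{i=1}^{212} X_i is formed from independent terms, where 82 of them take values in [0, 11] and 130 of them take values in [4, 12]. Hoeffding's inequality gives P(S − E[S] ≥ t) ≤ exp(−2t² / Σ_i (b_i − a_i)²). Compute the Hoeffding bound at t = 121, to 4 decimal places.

Σ(b_i − a_i)² = 82·11² + 130·8² = 18242.
Exponent = 2·121² / 18242 = 1.60520.
Bound = exp(−1.60520) = 0.20085.

0.2009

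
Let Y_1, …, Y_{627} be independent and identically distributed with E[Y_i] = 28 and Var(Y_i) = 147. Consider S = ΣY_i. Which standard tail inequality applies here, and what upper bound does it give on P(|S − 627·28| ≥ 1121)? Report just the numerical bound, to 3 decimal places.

0.073

With mean and variance of each term known, Chebyshev's inequality bounds the deviation of the sum (or sample mean).
Var(S) = n·Var(Y_i) = 627·147 = 92169.
Chebyshev: P(|S − 627·28| ≥ 1121) ≤ Var(S)/1121² = 92169/1256641 = 0.0733.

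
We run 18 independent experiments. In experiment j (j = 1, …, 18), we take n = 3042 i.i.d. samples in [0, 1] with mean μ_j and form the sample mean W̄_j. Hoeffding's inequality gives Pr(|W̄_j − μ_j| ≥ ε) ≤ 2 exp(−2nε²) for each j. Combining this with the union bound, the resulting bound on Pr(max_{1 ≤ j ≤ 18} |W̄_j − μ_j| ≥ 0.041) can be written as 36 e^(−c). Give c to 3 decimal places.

Union bound over the 18 events: Pr(max_{1 ≤ j ≤ 18} |W̄_j − μ_j| ≥ 0.041) ≤ 18·2·exp(−2nε²) = 36 exp(−2·3042·0.041²).
So c = 2·3042·0.041² = 10.2272.

10.227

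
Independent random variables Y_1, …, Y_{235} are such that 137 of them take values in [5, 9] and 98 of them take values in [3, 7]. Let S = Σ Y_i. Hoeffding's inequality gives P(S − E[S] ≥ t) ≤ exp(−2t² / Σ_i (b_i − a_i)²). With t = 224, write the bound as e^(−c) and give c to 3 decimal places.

26.689

Σ(b_i − a_i)² = 137·4² + 98·4² = 3760.
c = 2t² / 3760 = 2·224² / 3760 = 26.6894.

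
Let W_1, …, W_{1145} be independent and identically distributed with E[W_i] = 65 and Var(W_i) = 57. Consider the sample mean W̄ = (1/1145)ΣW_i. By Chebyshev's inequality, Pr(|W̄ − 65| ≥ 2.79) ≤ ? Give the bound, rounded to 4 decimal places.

0.0064

Var(W̄) = Var(W_i)/n = 57/1145 = 0.049782.
Chebyshev: Pr(|W̄ − 65| ≥ 2.79) ≤ Var(W̄)/(2.79)² = 57/(1145·2.79²) = 0.0064.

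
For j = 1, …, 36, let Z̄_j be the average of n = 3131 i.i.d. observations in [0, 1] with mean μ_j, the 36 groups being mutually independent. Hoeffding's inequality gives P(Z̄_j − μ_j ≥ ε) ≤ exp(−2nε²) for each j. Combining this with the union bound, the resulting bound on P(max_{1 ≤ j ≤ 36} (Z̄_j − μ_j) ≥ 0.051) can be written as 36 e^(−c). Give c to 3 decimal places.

16.287

Union bound over the 36 events: P(max_{1 ≤ j ≤ 36} (Z̄_j − μ_j) ≥ 0.051) ≤ 36·exp(−2nε²) = 36 exp(−2·3131·0.051²).
So c = 2·3131·0.051² = 16.2875.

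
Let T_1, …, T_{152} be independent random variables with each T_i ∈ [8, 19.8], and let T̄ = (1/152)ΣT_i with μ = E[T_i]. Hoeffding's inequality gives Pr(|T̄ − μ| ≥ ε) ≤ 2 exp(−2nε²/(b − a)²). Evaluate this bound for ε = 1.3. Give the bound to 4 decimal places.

Exponent: 2nε²/(b − a)² = 2·152·1.3² / 11.8² = 3.68974.
Bound = 2·exp(−3.68974) = 0.04996.

0.0500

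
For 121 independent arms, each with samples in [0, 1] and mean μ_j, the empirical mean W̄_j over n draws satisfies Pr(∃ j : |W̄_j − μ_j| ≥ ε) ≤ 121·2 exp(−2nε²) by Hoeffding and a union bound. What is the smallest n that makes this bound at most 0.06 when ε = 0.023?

Need 2·121·exp(−2nε²) ≤ 0.06, i.e. exp(−2nε²) ≤ 0.06/242.
So 2nε² ≥ ln(242/0.06) = 8.302348.
Hence n ≥ 8.302348/(2·0.023²) = 7847.210.
The smallest integer n is 7848.

7848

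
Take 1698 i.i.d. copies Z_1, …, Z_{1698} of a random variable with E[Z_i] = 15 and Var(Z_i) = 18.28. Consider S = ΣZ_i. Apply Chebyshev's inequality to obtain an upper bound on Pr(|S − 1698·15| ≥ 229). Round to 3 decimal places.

0.592

Var(S) = n·Var(Z_i) = 1698·18.28 = 31039.44.
Chebyshev: Pr(|S − 1698·15| ≥ 229) ≤ Var(S)/229² = 31039.44/52441 = 0.5919.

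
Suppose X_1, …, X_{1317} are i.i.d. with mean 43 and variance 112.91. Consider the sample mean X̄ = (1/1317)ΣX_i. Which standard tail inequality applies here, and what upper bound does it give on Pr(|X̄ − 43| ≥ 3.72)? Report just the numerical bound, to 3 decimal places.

With mean and variance of each term known, Chebyshev's inequality bounds the deviation of the sum (or sample mean).
Var(X̄) = Var(X_i)/n = 112.91/1317 = 0.085733.
Chebyshev: Pr(|X̄ − 43| ≥ 3.72) ≤ Var(X̄)/(3.72)² = 112.91/(1317·3.72²) = 0.0062.

0.006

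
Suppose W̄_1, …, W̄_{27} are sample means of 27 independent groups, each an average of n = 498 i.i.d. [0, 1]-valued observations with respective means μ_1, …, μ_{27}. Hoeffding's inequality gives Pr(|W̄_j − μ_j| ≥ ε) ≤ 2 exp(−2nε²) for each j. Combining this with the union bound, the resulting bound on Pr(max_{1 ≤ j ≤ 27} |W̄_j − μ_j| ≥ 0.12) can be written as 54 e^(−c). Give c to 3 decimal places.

14.342

Union bound over the 27 events: Pr(max_{1 ≤ j ≤ 27} |W̄_j − μ_j| ≥ 0.12) ≤ 27·2·exp(−2nε²) = 54 exp(−2·498·0.12²).
So c = 2·498·0.12² = 14.3424.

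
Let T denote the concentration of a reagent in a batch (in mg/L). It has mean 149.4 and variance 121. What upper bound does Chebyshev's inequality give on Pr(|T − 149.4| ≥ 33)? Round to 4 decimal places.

0.1111

Chebyshev: Pr(|T − μ| ≥ t) ≤ Var(T)/t².
Bound = 121 / 1089 = 0.1111.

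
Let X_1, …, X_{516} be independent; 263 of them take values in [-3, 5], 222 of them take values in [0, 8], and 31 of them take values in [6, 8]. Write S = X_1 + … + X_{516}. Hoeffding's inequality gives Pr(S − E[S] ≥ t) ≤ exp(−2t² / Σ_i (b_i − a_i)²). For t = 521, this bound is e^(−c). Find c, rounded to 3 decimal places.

Σ(b_i − a_i)² = 263·8² + 222·8² + 31·2² = 31164.
c = 2t² / 31164 = 2·521² / 31164 = 17.4202.

17.420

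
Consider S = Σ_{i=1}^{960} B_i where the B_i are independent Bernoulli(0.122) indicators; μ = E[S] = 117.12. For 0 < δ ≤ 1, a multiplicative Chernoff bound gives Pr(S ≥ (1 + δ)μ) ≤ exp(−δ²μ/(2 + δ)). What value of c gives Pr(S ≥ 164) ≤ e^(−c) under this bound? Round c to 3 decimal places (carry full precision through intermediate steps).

7.818

Write 164 = (1 + δ)μ, so δ = 164/117.12 − 1 = 0.4002732…
Then the exponent is δ²μ/(2 + δ) = (164 − μ)² / (μ·(2 + δ)) = 7.817780.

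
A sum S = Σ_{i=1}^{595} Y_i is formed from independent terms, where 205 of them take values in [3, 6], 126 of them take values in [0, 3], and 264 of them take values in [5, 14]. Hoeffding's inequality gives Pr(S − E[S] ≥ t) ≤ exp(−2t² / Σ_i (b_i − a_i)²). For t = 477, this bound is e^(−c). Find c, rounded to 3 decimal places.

Σ(b_i − a_i)² = 205·3² + 126·3² + 264·9² = 24363.
c = 2t² / 24363 = 2·477² / 24363 = 18.6782.

18.678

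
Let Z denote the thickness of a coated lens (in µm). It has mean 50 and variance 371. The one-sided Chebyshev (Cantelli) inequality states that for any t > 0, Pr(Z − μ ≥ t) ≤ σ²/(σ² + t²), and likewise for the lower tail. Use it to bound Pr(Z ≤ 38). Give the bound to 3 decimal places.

Here σ² = 371 and t = 12, so σ² + t² = 515.
Cantelli's bound: 371/515 = 0.7204.

0.720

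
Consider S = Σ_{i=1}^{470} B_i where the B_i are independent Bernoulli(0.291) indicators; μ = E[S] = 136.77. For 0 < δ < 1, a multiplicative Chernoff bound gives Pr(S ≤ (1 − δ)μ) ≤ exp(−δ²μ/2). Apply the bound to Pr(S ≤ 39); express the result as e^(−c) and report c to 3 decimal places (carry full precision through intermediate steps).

Write 39 = (1 − δ)μ, so δ = 1 − 39/136.77 = 0.7148497…
Then the exponent is δ²μ/2 = (μ − 39)²/(2μ) = 34.945430.

34.945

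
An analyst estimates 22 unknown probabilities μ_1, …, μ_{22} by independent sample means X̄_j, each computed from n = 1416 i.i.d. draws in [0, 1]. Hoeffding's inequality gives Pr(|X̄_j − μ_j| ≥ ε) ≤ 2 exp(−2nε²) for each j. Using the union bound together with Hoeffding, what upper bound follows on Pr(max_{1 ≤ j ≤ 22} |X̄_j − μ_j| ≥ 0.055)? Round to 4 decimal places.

Per-experiment Hoeffding bound: 2·exp(−2·1416·0.055²) = 2·exp(−8.56680) = 0.00038064.
Union bound over 22 events: 22·0.00038064 = 0.00837.

0.0084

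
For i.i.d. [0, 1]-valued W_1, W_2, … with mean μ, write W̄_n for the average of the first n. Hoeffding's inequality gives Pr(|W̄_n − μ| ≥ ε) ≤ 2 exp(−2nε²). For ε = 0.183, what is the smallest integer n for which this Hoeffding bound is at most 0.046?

Require 2·exp(−2nε²) ≤ 0.046, i.e. 2nε² ≥ ln(2/0.046) = 3.772261.
So n ≥ 3.772261 / (2·0.183²) = 56.321.
The smallest integer n is 57.

57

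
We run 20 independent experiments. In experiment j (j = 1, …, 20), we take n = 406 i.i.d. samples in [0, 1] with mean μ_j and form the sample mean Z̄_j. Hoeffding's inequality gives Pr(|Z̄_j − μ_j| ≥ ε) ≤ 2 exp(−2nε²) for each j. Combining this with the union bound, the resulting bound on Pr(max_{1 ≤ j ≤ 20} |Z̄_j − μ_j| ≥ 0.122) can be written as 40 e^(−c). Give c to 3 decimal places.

Union bound over the 20 events: Pr(max_{1 ≤ j ≤ 20} |Z̄_j − μ_j| ≥ 0.122) ≤ 20·2·exp(−2nε²) = 40 exp(−2·406·0.122²).
So c = 2·406·0.122² = 12.0858.

12.086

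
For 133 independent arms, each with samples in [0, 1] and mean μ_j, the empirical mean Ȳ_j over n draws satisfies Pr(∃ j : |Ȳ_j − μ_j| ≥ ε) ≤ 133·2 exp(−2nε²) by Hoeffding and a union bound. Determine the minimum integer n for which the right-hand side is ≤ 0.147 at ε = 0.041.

2232

Need 2·133·exp(−2nε²) ≤ 0.147, i.e. exp(−2nε²) ≤ 0.147/266.
So 2nε² ≥ ln(266/0.147) = 7.500819.
Hence n ≥ 7.500819/(2·0.041²) = 2231.059.
The smallest integer n is 2232.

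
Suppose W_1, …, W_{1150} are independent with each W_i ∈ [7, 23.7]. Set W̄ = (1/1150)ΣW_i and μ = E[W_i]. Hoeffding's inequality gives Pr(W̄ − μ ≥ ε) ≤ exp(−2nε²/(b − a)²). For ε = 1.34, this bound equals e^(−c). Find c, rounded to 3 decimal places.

c = 2nε²/(b − a)² = 2·1150·1.34² / 16.7² = 14.8083.

14.808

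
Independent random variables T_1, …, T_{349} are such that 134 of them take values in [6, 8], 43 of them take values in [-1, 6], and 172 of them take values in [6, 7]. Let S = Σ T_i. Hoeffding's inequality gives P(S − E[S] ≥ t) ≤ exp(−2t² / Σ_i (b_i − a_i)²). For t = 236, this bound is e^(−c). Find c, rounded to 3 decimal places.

39.571

Σ(b_i − a_i)² = 134·2² + 43·7² + 172·1² = 2815.
c = 2t² / 2815 = 2·236² / 2815 = 39.5709.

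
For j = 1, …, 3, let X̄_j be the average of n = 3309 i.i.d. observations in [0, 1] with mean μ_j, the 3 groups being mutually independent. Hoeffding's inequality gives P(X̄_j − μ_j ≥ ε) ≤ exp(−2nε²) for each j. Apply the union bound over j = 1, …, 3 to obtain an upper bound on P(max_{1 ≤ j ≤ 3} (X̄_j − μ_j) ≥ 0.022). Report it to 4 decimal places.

0.1219

Per-experiment Hoeffding bound: exp(−2·3309·0.022²) = exp(−3.20311) = 0.040636.
Union bound over 3 events: 3·0.040636 = 0.12191.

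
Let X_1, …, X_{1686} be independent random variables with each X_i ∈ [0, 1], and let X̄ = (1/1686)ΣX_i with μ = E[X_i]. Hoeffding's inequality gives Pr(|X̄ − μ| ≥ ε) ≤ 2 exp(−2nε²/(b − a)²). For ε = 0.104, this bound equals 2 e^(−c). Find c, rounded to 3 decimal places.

c = 2nε²/(b − a)² = 2·1686·0.104² / 1² = 36.4716.

36.472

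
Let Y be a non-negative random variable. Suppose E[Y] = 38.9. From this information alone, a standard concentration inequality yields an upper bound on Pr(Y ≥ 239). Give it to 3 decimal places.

0.163

Only the mean of a non-negative variable is known, so Markov's inequality is the applicable tail bound.
Markov's inequality: for a non-negative random variable, Pr(Y ≥ a) ≤ E[Y]/a.
Here E[Y] = 38.9 and a = 239, so the bound is 38.9/239 = 0.1628.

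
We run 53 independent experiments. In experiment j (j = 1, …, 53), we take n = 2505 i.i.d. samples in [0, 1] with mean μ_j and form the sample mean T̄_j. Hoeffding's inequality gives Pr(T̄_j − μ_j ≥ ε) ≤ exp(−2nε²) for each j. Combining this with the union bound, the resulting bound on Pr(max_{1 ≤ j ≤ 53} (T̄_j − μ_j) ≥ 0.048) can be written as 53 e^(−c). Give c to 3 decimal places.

11.543

Union bound over the 53 events: Pr(max_{1 ≤ j ≤ 53} (T̄_j − μ_j) ≥ 0.048) ≤ 53·exp(−2nε²) = 53 exp(−2·2505·0.048²).
So c = 2·2505·0.048² = 11.5430.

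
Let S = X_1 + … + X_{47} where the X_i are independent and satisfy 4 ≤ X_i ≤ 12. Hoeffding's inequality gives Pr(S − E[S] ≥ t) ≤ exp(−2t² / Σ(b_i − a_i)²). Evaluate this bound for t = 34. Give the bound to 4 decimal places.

Σ(b_i − a_i)² = 47·(8)² = 3008.
Exponent = 2·34²/3008 = 0.7686.
Bound = exp(−0.7686) = 0.46365.

0.4637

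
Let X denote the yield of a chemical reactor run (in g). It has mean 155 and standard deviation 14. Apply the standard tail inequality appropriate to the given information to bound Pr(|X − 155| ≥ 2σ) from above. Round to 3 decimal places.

Mean and variance are known, so Chebyshev's inequality applies.
Chebyshev: Pr(|X − μ| ≥ t) ≤ Var(X)/t².
Var(X) = σ² = 14² = 196.
t = 2·14 = 28.
Bound = 196 / 784 = 0.2500.

0.250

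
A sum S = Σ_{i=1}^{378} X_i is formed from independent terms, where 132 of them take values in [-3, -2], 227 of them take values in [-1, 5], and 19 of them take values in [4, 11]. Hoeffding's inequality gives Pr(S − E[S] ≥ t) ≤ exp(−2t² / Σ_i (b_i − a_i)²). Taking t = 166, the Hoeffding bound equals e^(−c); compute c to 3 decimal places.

Σ(b_i − a_i)² = 132·1² + 227·6² + 19·7² = 9235.
c = 2t² / 9235 = 2·166² / 9235 = 5.9677.

5.968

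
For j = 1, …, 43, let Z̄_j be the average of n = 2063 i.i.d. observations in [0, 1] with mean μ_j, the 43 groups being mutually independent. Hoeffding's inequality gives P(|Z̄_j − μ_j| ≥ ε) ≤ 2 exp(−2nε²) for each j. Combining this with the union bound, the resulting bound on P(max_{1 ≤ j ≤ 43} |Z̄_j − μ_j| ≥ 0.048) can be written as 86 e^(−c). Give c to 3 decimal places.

9.506

Union bound over the 43 events: P(max_{1 ≤ j ≤ 43} |Z̄_j − μ_j| ≥ 0.048) ≤ 43·2·exp(−2nε²) = 86 exp(−2·2063·0.048²).
So c = 2·2063·0.048² = 9.5063.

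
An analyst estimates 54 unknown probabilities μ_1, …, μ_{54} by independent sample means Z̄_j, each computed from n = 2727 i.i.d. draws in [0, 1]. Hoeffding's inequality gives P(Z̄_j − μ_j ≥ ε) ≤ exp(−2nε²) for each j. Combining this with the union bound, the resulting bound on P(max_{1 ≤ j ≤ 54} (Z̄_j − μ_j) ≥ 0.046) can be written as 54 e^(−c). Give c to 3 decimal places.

Union bound over the 54 events: P(max_{1 ≤ j ≤ 54} (Z̄_j − μ_j) ≥ 0.046) ≤ 54·exp(−2nε²) = 54 exp(−2·2727·0.046²).
So c = 2·2727·0.046² = 11.5407.

11.541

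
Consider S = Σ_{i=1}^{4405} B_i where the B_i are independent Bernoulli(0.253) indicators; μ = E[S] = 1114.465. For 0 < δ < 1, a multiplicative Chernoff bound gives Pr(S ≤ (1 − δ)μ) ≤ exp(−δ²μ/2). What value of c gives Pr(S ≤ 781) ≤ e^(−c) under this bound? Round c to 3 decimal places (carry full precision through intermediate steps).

49.889

Write 781 = (1 − δ)μ, so δ = 1 − 781/1114.465 = 0.2992153…
Then the exponent is δ²μ/2 = (μ − 781)²/(2μ) = 49.888918.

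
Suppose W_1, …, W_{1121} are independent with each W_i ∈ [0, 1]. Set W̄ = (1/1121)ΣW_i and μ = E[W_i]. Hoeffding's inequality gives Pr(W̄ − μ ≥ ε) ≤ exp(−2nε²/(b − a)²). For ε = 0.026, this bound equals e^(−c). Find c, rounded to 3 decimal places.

1.516

c = 2nε²/(b − a)² = 2·1121·0.026² / 1² = 1.5156.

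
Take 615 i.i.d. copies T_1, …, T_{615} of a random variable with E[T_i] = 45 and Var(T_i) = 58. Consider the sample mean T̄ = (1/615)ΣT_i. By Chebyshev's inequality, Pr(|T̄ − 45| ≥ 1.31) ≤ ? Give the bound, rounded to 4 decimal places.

0.0550

Var(T̄) = Var(T_i)/n = 58/615 = 0.094309.
Chebyshev: Pr(|T̄ − 45| ≥ 1.31) ≤ Var(T̄)/(1.31)² = 58/(615·1.31²) = 0.0550.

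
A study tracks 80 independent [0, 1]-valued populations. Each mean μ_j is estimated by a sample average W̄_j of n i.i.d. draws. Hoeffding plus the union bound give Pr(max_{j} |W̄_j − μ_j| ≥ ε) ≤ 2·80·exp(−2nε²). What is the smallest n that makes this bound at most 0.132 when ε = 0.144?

Need 2·80·exp(−2nε²) ≤ 0.132, i.e. exp(−2nε²) ≤ 0.132/160.
So 2nε² ≥ ln(160/0.132) = 7.100127.
Hence n ≥ 7.100127/(2·0.144²) = 171.203.
The smallest integer n is 172.

172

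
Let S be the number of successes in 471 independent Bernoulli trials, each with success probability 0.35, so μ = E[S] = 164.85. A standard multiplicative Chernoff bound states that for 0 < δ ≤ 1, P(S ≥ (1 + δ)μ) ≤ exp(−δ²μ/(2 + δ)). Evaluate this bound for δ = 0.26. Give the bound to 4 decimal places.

Exponent = δ²μ/(2 + δ) = 0.26²·164.85/2.26 = 4.9309.
Bound = exp(−4.9309) = 0.00722.

0.0072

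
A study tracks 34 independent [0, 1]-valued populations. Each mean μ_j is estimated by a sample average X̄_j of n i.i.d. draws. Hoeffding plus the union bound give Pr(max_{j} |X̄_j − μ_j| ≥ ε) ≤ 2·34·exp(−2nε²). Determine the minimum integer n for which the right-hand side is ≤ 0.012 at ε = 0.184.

Need 2·34·exp(−2nε²) ≤ 0.012, i.e. exp(−2nε²) ≤ 0.012/68.
So 2nε² ≥ ln(68/0.012) = 8.642356.
Hence n ≥ 8.642356/(2·0.184²) = 127.634.
The smallest integer n is 128.

128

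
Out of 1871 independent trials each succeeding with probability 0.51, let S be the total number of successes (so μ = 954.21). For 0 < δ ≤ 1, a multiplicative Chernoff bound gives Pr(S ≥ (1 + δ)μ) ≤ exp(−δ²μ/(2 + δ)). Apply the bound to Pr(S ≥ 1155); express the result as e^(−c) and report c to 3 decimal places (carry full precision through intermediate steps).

19.115

Write 1155 = (1 + δ)μ, so δ = 1155/954.21 − 1 = 0.2104254…
Then the exponent is δ²μ/(2 + δ) = (1155 − μ)² / (μ·(2 + δ)) = 19.114561.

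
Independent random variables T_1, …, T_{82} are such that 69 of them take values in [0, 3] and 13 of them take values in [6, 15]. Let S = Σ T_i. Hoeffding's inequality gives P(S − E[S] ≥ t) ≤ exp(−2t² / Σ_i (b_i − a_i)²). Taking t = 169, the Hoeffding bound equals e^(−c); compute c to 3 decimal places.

Σ(b_i − a_i)² = 69·3² + 13·9² = 1674.
c = 2t² / 1674 = 2·169² / 1674 = 34.1231.

34.123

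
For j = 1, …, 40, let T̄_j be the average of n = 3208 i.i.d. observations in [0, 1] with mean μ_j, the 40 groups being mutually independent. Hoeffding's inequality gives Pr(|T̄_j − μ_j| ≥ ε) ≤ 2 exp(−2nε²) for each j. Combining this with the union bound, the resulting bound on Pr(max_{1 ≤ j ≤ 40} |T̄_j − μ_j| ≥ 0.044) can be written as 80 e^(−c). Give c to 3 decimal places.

Union bound over the 40 events: Pr(max_{1 ≤ j ≤ 40} |T̄_j − μ_j| ≥ 0.044) ≤ 40·2·exp(−2nε²) = 80 exp(−2·3208·0.044²).
So c = 2·3208·0.044² = 12.4214.

12.421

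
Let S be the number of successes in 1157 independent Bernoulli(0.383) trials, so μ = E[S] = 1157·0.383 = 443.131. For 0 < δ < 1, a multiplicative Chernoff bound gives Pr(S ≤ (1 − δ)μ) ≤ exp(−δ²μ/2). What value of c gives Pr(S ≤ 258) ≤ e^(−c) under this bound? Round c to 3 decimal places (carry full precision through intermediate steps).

38.672

Write 258 = (1 − δ)μ, so δ = 1 − 258/443.131 = 0.4177794…
Then the exponent is δ²μ/2 = (μ − 258)²/(2μ) = 38.671958.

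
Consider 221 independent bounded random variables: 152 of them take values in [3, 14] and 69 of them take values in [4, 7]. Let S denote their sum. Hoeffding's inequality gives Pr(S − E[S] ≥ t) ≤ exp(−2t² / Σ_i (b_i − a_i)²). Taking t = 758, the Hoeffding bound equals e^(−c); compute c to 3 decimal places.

60.439

Σ(b_i − a_i)² = 152·11² + 69·3² = 19013.
c = 2t² / 19013 = 2·758² / 19013 = 60.4391.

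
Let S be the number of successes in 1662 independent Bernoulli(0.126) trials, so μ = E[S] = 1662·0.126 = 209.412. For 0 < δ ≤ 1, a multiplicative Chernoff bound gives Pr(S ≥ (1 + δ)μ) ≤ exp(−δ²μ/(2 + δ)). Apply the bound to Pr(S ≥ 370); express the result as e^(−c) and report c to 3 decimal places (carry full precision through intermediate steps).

44.508

Write 370 = (1 + δ)μ, so δ = 370/209.412 − 1 = 0.7668519…
Then the exponent is δ²μ/(2 + δ) = (370 − μ)² / (μ·(2 + δ)) = 44.508063.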